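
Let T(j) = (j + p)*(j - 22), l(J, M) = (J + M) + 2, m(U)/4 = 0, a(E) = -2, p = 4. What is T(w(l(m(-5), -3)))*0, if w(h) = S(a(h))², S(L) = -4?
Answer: 0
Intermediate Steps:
m(U) = 0 (m(U) = 4*0 = 0)
l(J, M) = 2 + J + M
w(h) = 16 (w(h) = (-4)² = 16)
T(j) = (-22 + j)*(4 + j) (T(j) = (j + 4)*(j - 22) = (4 + j)*(-22 + j) = (-22 + j)*(4 + j))
T(w(l(m(-5), -3)))*0 = (-88 + 16² - 18*16)*0 = (-88 + 256 - 288)*0 = -120*0 = 0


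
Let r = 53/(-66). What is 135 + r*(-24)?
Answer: 1697/11 ≈ 154.27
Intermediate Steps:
r = -53/66 (r = 53*(-1/66) = -53/66 ≈ -0.80303)
135 + r*(-24) = 135 - 53/66*(-24) = 135 + 212/11 = 1697/11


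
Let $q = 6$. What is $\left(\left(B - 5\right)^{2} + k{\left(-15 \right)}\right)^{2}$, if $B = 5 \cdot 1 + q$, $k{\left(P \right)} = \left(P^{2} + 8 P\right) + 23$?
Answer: $26896$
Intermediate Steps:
$k{\left(P \right)} = 23 + P^{2} + 8 P$
$B = 11$ ($B = 5 \cdot 1 + 6 = 5 + 6 = 11$)
$\left(\left(B - 5\right)^{2} + k{\left(-15 \right)}\right)^{2} = \left(\left(11 - 5\right)^{2} + \left(23 + \left(-15\right)^{2} + 8 \left(-15\right)\right)\right)^{2} = \left(6^{2} + \left(23 + 225 - 120\right)\right)^{2} = \left(36 + 128\right)^{2} = 164^{2} = 26896$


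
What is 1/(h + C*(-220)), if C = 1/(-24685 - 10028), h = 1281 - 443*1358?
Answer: -34713/20838664949 ≈ -1.6658e-6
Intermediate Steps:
h = -600313 (h = 1281 - 601594 = -600313)
C = -1/34713 (C = 1/(-34713) = -1/34713 ≈ -2.8808e-5)
1/(h + C*(-220)) = 1/(-600313 - 1/34713*(-220)) = 1/(-600313 + 220/34713) = 1/(-20838664949/34713) = -34713/20838664949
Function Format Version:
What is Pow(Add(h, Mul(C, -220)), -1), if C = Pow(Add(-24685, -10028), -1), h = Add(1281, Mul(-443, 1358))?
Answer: Rational(-34713, 20838664949) ≈ -1.6658e-6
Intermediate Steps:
h = -600313 (h = Add(1281, -601594) = -600313)
C = Rational(-1, 34713) (C = Pow(-34713, -1) = Rational(-1, 34713) ≈ -2.8808e-5)
Pow(Add(h, Mul(C, -220)), -1) = Pow(Add(-600313, Mul(Rational(-1, 34713), -220)), -1) = Pow(Add(-600313, Rational(220, 34713)), -1) = Pow(Rational(-20838664949, 34713), -1) = Rational(-34713, 20838664949)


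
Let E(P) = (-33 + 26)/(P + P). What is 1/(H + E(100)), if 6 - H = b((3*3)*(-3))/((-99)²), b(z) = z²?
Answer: 24200/142553 ≈ 0.16976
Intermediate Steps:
E(P) = -7/(2*P) (E(P) = -7*1/(2*P) = -7/(2*P))
H = 717/121 (H = 6 - ((3*3)*(-3))²/((-99)²) = 6 - (9*(-3))²/9801 = 6 - (-27)²/9801 = 6 - 729/9801 = 6 - 1*9/121 = 6 - 9/121 = 717/121 ≈ 5.9256)
1/(H + E(100)) = 1/(717/121 - 7/2/100) = 1/(717/121 - 7/2*1/100) = 1/(717/121 - 7/200) = 1/(142553/24200) = 24200/142553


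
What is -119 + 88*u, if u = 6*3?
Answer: 1465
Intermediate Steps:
u = 18
-119 + 88*u = -119 + 88*18 = -119 + 1584 = 1465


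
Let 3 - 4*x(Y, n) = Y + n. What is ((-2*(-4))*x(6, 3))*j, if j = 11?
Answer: -132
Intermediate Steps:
x(Y, n) = ¾ - Y/4 - n/4 (x(Y, n) = ¾ - (Y + n)/4 = ¾ + (-Y/4 - n/4) = ¾ - Y/4 - n/4)
((-2*(-4))*x(6, 3))*j = ((-2*(-4))*(¾ - ¼*6 - ¼*3))*11 = (8*(¾ - 3/2 - ¾))*11 = (8*(-3/2))*11 = -12*11 = -132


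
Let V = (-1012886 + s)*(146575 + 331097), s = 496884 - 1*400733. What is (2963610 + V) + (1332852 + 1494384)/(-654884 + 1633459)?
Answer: -428513762420806014/978575 ≈ -4.3790e+11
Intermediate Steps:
s = 96151 (s = 496884 - 400733 = 96151)
V = -437898640920 (V = (-1012886 + 96151)*(146575 + 331097) = -916735*477672 = -437898640920)
(2963610 + V) + (1332852 + 1494384)/(-654884 + 1633459) = (2963610 - 437898640920) + (1332852 + 1494384)/(-654884 + 1633459) = -437895677310 + 2827236/978575 = -428513762420806014/978575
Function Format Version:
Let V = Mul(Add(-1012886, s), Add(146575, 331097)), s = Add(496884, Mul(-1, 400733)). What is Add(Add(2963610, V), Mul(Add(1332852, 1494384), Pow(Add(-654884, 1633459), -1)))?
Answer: Rational(-428513762420806014, 978575) ≈ -4.3790e+11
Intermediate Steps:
s = 96151 (s = Add(496884, -400733) = 96151)
V = -437898640920 (V = Mul(Add(-1012886, 96151), Add(146575, 331097)) = Mul(-916735, 477672) = -437898640920)
Add(Add(2963610, V), Mul(Add(1332852, 1494384), Pow(Add(-654884, 1633459), -1))) = Add(Add(2963610, -437898640920), Mul(Add(1332852, 1494384), Pow(Add(-654884, 1633459), -1))) = Add(-437895677310, Mul(2827236, Pow(978575, -1))) = Add(-437895677310, Mul(2827236, Rational(1, 978575))) = Add(-437895677310, Rational(2827236, 978575)) = Rational(-428513762420806014, 978575)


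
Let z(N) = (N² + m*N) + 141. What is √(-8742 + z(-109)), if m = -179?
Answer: √22791 ≈ 150.97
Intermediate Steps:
z(N) = 141 + N² - 179*N (z(N) = (N² - 179*N) + 141 = 141 + N² - 179*N)
√(-8742 + z(-109)) = √(-8742 + (141 + (-109)² - 179*(-109))) = √(-8742 + (141 + 11881 + 19511)) = √(-8742 + 31533) = √22791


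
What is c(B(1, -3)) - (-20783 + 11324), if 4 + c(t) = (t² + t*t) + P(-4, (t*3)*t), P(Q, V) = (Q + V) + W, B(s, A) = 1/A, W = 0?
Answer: 85064/9 ≈ 9451.6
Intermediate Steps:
P(Q, V) = Q + V (P(Q, V) = (Q + V) + 0 = Q + V)
c(t) = -8 + 5*t² (c(t) = -4 + ((t² + t*t) + (-4 + (t*3)*t)) = -4 + ((t² + t²) + (-4 + (3*t)*t)) = -4 + (2*t² + (-4 + 3*t²)) = -4 + (-4 + 5*t²) = -8 + 5*t²)
c(B(1, -3)) - (-20783 + 11324) = (-8 + 5*(1/(-3))²) - (-20783 + 11324) = (-8 + 5*(-⅓)²) - 1*(-9459) = (-8 + 5*(⅑)) + 9459 = (-8 + 5/9) + 9459 = -67/9 + 9459 = 85064/9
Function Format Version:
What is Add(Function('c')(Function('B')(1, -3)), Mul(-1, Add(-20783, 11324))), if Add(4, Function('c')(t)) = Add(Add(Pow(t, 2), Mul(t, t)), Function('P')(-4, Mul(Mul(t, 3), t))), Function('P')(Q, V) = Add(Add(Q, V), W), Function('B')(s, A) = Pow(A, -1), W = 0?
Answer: Rational(85064, 9) ≈ 9451.6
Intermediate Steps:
Function('P')(Q, V) = Add(Q, V) (Function('P')(Q, V) = Add(Add(Q, V), 0) = Add(Q, V))
Function('c')(t) = Add(-8, Mul(5, Pow(t, 2))) (Function('c')(t) = Add(-4, Add(Add(Pow(t, 2), Mul(t, t)), Add(-4, Mul(Mul(t, 3), t)))) = Add(-4, Add(Add(Pow(t, 2), Pow(t, 2)), Add(-4, Mul(Mul(3, t), t)))) = Add(-4, Add(Mul(2, Pow(t, 2)), Add(-4, Mul(3, Pow(t, 2))))) = Add(-4, Add(-4, Mul(5, Pow(t, 2)))) = Add(-8, Mul(5, Pow(t, 2))))
Add(Function('c')(Function('B')(1, -3)), Mul(-1, Add(-20783, 11324))) = Add(Add(-8, Mul(5, Pow(Pow(-3, -1), 2))), Mul(-1, Add(-20783, 11324))) = Add(Add(-8, Mul(5, Pow(Rational(-1, 3), 2))), Mul(-1, -9459)) = Add(Add(-8, Mul(5, Rational(1, 9))), 9459) = Add(Add(-8, Rational(5, 9)), 9459) = Add(Rational(-67, 9), 9459) = Rational(85064, 9)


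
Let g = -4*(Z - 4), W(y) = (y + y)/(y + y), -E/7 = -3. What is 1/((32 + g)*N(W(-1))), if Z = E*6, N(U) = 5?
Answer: -1/2280 ≈ -0.00043860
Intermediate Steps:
E = 21 (E = -7*(-3) = 21)
W(y) = 1 (W(y) = (2*y)/((2*y)) = (2*y)*(1/(2*y)) = 1)
Z = 126 (Z = 21*6 = 126)
g = -488 (g = -4*(126 - 4) = -4*122 = -488)
1/((32 + g)*N(W(-1))) = 1/((32 - 488)*5) = 1/(-456*5) = 1/(-2280) = -1/2280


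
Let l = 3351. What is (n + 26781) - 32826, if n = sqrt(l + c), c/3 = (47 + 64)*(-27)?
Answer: -6045 + 2*I*sqrt(1410) ≈ -6045.0 + 75.1*I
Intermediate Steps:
c = -8991 (c = 3*((47 + 64)*(-27)) = 3*(111*(-27)) = 3*(-2997) = -8991)
n = 2*I*sqrt(1410) (n = sqrt(3351 - 8991) = sqrt(-5640) = 2*I*sqrt(1410) ≈ 75.1*I)
(n + 26781) - 32826 = (2*I*sqrt(1410) + 26781) - 32826 = (26781 + 2*I*sqrt(1410)) - 32826 = -6045 + 2*I*sqrt(1410)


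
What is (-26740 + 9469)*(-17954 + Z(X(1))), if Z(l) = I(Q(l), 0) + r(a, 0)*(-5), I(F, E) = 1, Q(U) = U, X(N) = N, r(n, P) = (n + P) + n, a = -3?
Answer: 309548133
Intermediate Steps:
r(n, P) = P + 2*n (r(n, P) = (P + n) + n = P + 2*n)
Z(l) = 31 (Z(l) = 1 + (0 + 2*(-3))*(-5) = 1 + (0 - 6)*(-5) = 1 - 6*(-5) = 1 + 30 = 31)
(-26740 + 9469)*(-17954 + Z(X(1))) = (-26740 + 9469)*(-17954 + 31) = -17271*(-17923) = 309548133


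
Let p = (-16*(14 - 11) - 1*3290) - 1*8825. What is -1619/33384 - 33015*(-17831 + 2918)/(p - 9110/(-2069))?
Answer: -11335859310355841/279937492536 ≈ -40494.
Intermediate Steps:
p = -12163 (p = (-16*3 - 3290) - 8825 = (-48 - 3290) - 8825 = -3338 - 8825 = -12163)
-1619/33384 - 33015*(-17831 + 2918)/(p - 9110/(-2069)) = -1619/33384 - 33015*(-17831 + 2918)/(-12163 - 9110/(-2069)) = -1619*1/33384 - 33015*(-14913/(-12163 - 9110*(-1/2069))) = -1619/33384 - 33015*(-14913/(-12163 + 9110/2069)) = -1619/33384 - 33015/((-25156137/2069*(-1/14913))) = -1619/33384 - 33015/8385379/10284999 = -1619/33384 - 33015*10284999/8385379 = -1619/33384 - 339559241985/8385379 = -11335859310355841/279937492536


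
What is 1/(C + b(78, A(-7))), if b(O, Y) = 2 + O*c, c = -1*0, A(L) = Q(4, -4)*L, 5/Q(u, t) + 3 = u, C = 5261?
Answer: 1/5263 ≈ 0.00019001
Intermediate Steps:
Q(u, t) = 5/(-3 + u)
A(L) = 5*L (A(L) = (5/(-3 + 4))*L = (5/1)*L = (5*1)*L = 5*L)
c = 0
b(O, Y) = 2 (b(O, Y) = 2 + O*0 = 2 + 0 = 2)
1/(C + b(78, A(-7))) = 1/(5261 + 2) = 1/5263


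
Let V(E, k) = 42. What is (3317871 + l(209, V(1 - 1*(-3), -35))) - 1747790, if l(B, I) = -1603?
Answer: 1568478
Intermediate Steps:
(3317871 + l(209, V(1 - 1*(-3), -35))) - 1747790 = (3317871 - 1603) - 1747790 = 3316268 - 1747790 = 1568478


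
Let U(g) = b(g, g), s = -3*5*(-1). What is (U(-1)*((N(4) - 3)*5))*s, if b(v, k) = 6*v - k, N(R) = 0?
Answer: 1125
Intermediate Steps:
s = 15 (s = -15*(-1) = 15)
b(v, k) = -k + 6*v
U(g) = 5*g (U(g) = -g + 6*g = 5*g)
(U(-1)*((N(4) - 3)*5))*s = ((5*(-1))*((0 - 3)*5))*15 = -(-15)*5*15 = -5*(-15)*15 = 75*15 = 1125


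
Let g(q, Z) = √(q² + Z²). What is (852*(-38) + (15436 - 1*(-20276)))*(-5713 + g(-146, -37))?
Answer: -19058568 + 3336*√22685 ≈ -1.8556e+7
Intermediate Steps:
g(q, Z) = √(Z² + q²)
(852*(-38) + (15436 - 1*(-20276)))*(-5713 + g(-146, -37)) = (852*(-38) + (15436 - 1*(-20276)))*(-5713 + √((-37)² + (-146)²)) = (-32376 + (15436 + 20276))*(-5713 + √(1369 + 21316)) = (-32376 + 35712)*(-5713 + √22685) = 3336*(-5713 + √22685) = -19058568 + 3336*√22685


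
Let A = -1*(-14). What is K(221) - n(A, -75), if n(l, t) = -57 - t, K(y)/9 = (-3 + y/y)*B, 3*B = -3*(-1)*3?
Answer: -72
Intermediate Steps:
A = 14
B = 3 (B = (-3*(-1)*3)/3 = (3*3)/3 = (⅓)*9 = 3)
K(y) = -54 (K(y) = 9*((-3 + y/y)*3) = 9*((-3 + 1)*3) = 9*(-2*3) = 9*(-6) = -54)
K(221) - n(A, -75) = -54 - (-57 - 1*(-75)) = -54 - (-57 + 75) = -54 - 1*18 = -54 - 18 = -72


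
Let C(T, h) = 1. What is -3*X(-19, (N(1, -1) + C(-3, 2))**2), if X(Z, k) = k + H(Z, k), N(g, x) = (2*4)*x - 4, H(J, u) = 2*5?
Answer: -393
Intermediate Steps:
H(J, u) = 10
N(g, x) = -4 + 8*x (N(g, x) = 8*x - 4 = -4 + 8*x)
X(Z, k) = 10 + k (X(Z, k) = k + 10 = 10 + k)
-3*X(-19, (N(1, -1) + C(-3, 2))**2) = -3*(10 + ((-4 + 8*(-1)) + 1)**2) = -3*(10 + ((-4 - 8) + 1)**2) = -3*(10 + (-12 + 1)**2) = -3*(10 + (-11)**2) = -3*(10 + 121) = -3*131 = -393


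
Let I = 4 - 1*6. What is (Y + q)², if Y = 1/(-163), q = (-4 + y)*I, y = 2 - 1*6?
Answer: 6796449/26569 ≈ 255.80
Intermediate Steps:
I = -2 (I = 4 - 6 = -2)
y = -4 (y = 2 - 6 = -4)
q = 16 (q = (-4 - 4)*(-2) = -8*(-2) = 16)
Y = -1/163 ≈ -0.0061350
(Y + q)² = (-1/163 + 16)² = (2607/163)² = 6796449/26569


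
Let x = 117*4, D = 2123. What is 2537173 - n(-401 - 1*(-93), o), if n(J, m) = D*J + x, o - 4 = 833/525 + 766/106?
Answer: 3190589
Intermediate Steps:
o = 50932/3975 (o = 4 + (833/525 + 766/106) = 4 + (833*(1/525) + 766*(1/106)) = 4 + (119/75 + 383/53) = 4 + 35032/3975 = 50932/3975 ≈ 12.813)
x = 468
n(J, m) = 468 + 2123*J (n(J, m) = 2123*J + 468 = 468 + 2123*J)
2537173 - n(-401 - 1*(-93), o) = 2537173 - (468 + 2123*(-401 - 1*(-93))) = 2537173 - (468 + 2123*(-401 + 93)) = 2537173 - (468 + 2123*(-308)) = 2537173 - (468 - 653884) = 2537173 - 1*(-653416) = 2537173 + 653416 = 3190589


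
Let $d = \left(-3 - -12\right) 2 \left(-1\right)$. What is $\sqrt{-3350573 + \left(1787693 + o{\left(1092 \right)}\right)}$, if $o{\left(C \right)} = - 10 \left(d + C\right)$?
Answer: $2 i \sqrt{393405} \approx 1254.4 i$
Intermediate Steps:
$d = -18$ ($d = \left(-3 + 12\right) 2 \left(-1\right) = 9 \cdot 2 \left(-1\right) = 18 \left(-1\right) = -18$)
$o{\left(C \right)} = 180 - 10 C$ ($o{\left(C \right)} = - 10 \left(-18 + C\right) = 180 - 10 C$)
$\sqrt{-3350573 + \left(1787693 + o{\left(1092 \right)}\right)} = \sqrt{-3350573 + \left(1787693 + \left(180 - 10920\right)\right)} = \sqrt{-3350573 + \left(1787693 - 10740\right)} = \sqrt{-3350573 + 1776953} = \sqrt{-1573620} = 2 i \sqrt{393405}$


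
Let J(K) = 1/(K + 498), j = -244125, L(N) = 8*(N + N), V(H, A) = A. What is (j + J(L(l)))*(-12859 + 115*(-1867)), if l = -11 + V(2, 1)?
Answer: 9388636279718/169 ≈ 5.5554e+10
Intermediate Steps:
l = -10 (l = -11 + 1 = -10)
L(N) = 16*N (L(N) = 8*(2*N) = 16*N)
J(K) = 1/(498 + K)
(j + J(L(l)))*(-12859 + 115*(-1867)) = (-244125 + 1/(498 + 16*(-10)))*(-12859 + 115*(-1867)) = (-244125 + 1/(498 - 160))*(-12859 - 214705) = (-244125 + 1/338)*(-227564) = -82514249/338*(-227564) = 9388636279718/169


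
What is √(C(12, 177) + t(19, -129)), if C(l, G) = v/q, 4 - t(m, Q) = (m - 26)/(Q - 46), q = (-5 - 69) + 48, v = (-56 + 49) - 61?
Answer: √27781/65 ≈ 2.5643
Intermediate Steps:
v = -68 (v = -7 - 61 = -68)
q = -26 (q = -74 + 48 = -26)
t(m, Q) = 4 - (-26 + m)/(-46 + Q) (t(m, Q) = 4 - (m - 26)/(Q - 46) = 4 - (-26 + m)/(-46 + Q))
C(l, G) = 34/13 (C(l, G) = -68/(-26) = -68*(-1/26) = 34/13)
√(C(12, 177) + t(19, -129)) = √(34/13 + (-158 - 1*19 + 4*(-129))/(-46 - 129)) = √(34/13 + (-158 - 19 - 516)/(-175)) = √(34/13 - 1/175*(-693)) = √(34/13 + 99/25) = √(2137/325) = √27781/65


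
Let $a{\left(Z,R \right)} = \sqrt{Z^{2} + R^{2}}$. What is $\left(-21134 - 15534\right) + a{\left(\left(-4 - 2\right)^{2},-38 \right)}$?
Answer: $-36668 + 2 \sqrt{685} \approx -36616.0$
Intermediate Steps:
$a{\left(Z,R \right)} = \sqrt{R^{2} + Z^{2}}$
$\left(-21134 - 15534\right) + a{\left(\left(-4 - 2\right)^{2},-38 \right)} = \left(-21134 - 15534\right) + \sqrt{\left(-38\right)^{2} + \left(\left(-4 - 2\right)^{2}\right)^{2}} = -36668 + \sqrt{1444 + \left(\left(-6\right)^{2}\right)^{2}} = -36668 + \sqrt{1444 + 36^{2}} = -36668 + \sqrt{1444 + 1296} = -36668 + \sqrt{2740} = -36668 + 2 \sqrt{685}$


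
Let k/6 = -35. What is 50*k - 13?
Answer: -10513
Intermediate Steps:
k = -210 (k = 6*(-35) = -210)
50*k - 13 = 50*(-210) - 13 = -10500 - 13 = -10513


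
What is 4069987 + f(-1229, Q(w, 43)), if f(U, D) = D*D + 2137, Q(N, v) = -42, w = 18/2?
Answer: 4073888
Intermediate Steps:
w = 9 (w = 18*(½) = 9)
f(U, D) = 2137 + D² (f(U, D) = D² + 2137 = 2137 + D²)
4069987 + f(-1229, Q(w, 43)) = 4069987 + (2137 + (-42)²) = 4069987 + (2137 + 1764) = 4069987 + 3901 = 4073888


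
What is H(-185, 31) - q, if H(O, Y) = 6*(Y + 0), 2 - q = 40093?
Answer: 40277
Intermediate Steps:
q = -40091 (q = 2 - 1*40093 = 2 - 40093 = -40091)
H(O, Y) = 6*Y
H(-185, 31) - q = 6*31 - 1*(-40091) = 186 + 40091 = 40277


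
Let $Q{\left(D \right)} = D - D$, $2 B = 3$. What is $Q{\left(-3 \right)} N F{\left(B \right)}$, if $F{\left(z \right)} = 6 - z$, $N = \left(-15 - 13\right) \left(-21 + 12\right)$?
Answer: $0$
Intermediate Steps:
$B = \frac{3}{2}$ ($B = \frac{1}{2} \cdot 3 = \frac{3}{2} \approx 1.5$)
$N = 252$ ($N = \left(-28\right) \left(-9\right) = 252$)
$Q{\left(D \right)} = 0$
$Q{\left(-3 \right)} N F{\left(B \right)} = 0 \cdot 252 \left(6 - \frac{3}{2}\right) = 0 \left(6 - \frac{3}{2}\right) = 0 \cdot \frac{9}{2} = 0$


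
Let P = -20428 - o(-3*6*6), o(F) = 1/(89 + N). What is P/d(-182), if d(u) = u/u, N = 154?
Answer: -4964005/243 ≈ -20428.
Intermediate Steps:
o(F) = 1/243 (o(F) = 1/(89 + 154) = 1/243)
d(u) = 1
P = -4964005/243 (P = -20428 - 1*1/243 = -20428 - 1/243 = -4964005/243 ≈ -20428.)
P/d(-182) = -4964005/243/1 = -4964005/243*1 = -4964005/243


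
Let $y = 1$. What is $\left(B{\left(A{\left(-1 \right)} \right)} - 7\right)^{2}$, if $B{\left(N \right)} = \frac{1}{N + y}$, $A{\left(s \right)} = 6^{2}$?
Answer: $\frac{66564}{1369} \approx 48.622$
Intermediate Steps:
$A{\left(s \right)} = 36$
$B{\left(N \right)} = \frac{1}{1 + N}$ ($B{\left(N \right)} = \frac{1}{N + 1} = \frac{1}{1 + N}$)
$\left(B{\left(A{\left(-1 \right)} \right)} - 7\right)^{2} = \left(\frac{1}{1 + 36} - 7\right)^{2} = \left(\frac{1}{37} - 7\right)^{2} = \left(- \frac{258}{37}\right)^{2} = \frac{66564}{1369}$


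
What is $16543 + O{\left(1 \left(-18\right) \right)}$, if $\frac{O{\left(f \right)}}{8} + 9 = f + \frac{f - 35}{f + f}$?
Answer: $\frac{147049}{9} \approx 16339.0$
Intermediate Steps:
$O{\left(f \right)} = -72 + 8 f + \frac{4 \left(-35 + f\right)}{f}$ ($O{\left(f \right)} = -72 + 8 \left(f + \frac{f - 35}{f + f}\right) = -72 + 8 \left(f + \frac{-35 + f}{2 f}\right) = -72 + \left(8 f + \frac{4 \left(-35 + f\right)}{f}\right) = -72 + 8 f + \frac{4 \left(-35 + f\right)}{f}$)
$16543 + O{\left(1 \left(-18\right) \right)} = 16543 - \left(68 - \frac{70}{9} - 8 \left(-18\right)\right) = 16543 - \left(212 - \frac{70}{9}\right) = 16543 - \frac{1838}{9} = \frac{147049}{9}$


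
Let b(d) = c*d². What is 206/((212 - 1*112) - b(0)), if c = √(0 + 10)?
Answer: 103/50 ≈ 2.0600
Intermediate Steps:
c = √10 ≈ 3.1623
b(d) = √10*d²
206/((212 - 1*112) - b(0)) = 206/((212 - 1*112) - √10*0²) = 206/((212 - 112) - √10*0) = 206/(100 - 1*0) = 206/(100 + 0) = 206/100 = 206*(1/100) = 103/50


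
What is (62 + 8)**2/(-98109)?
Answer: -4900/98109 ≈ -0.049944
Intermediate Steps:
(62 + 8)**2/(-98109) = 70**2*(-1/98109) = 4900*(-1/98109) = -4900/98109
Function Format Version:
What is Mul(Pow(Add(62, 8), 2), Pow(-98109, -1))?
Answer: Rational(-4900, 98109) ≈ -0.049944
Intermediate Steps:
Mul(Pow(Add(62, 8), 2), Pow(-98109, -1)) = Mul(Pow(70, 2), Rational(-1, 98109)) = Mul(4900, Rational(-1, 98109)) = Rational(-4900, 98109)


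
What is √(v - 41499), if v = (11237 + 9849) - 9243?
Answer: 2*I*√7414 ≈ 172.21*I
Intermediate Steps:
v = 11843 (v = 21086 - 9243 = 11843)
√(v - 41499) = √(11843 - 41499) = √(-29656) = 2*I*√7414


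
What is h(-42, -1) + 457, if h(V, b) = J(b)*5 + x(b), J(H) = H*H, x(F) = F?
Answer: 461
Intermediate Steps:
J(H) = H**2
h(V, b) = b + 5*b**2 (h(V, b) = b**2*5 + b = 5*b**2 + b = b + 5*b**2)
h(-42, -1) + 457 = -(1 + 5*(-1)) + 457 = -(1 - 5) + 457 = -1*(-4) + 457 = 4 + 457 = 461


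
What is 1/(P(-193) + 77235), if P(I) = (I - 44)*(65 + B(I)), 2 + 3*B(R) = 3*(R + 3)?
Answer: 1/107018 ≈ 9.3442e-6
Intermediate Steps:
B(R) = 7/3 + R (B(R) = -2/3 + (3*(R + 3))/3 = -2/3 + (3*(3 + R))/3 = -2/3 + (9 + 3*R)/3 = -2/3 + (3 + R) = 7/3 + R)
P(I) = (-44 + I)*(202/3 + I) (P(I) = (I - 44)*(65 + (7/3 + I)) = (-44 + I)*(202/3 + I))
1/(P(-193) + 77235) = 1/((-8888/3 + (-193)**2 + (70/3)*(-193)) + 77235) = 1/((-8888/3 + 37249 - 13510/3) + 77235) = 1/(29783 + 77235) = 1/107018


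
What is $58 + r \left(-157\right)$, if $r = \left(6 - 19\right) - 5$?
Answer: $2884$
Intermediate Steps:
$r = -18$ ($r = -13 - 5 = -18$)
$58 + r \left(-157\right) = 58 - -2826 = 58 + 2826 = 2884$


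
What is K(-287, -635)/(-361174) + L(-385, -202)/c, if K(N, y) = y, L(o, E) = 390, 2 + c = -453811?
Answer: 49104465/54635152154 ≈ 0.00089877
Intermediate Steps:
c = -453813 (c = -2 - 453811 = -453813)
K(-287, -635)/(-361174) + L(-385, -202)/c = -635/(-361174) + 390/(-453813) = -635*(-1/361174) + 390*(-1/453813) = 635/361174 - 130/151271 = 49104465/54635152154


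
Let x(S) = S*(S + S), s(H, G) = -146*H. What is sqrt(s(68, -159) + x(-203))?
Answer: sqrt(72490) ≈ 269.24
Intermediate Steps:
x(S) = 2*S**2 (x(S) = S*(2*S) = 2*S**2)
sqrt(s(68, -159) + x(-203)) = sqrt(-146*68 + 2*(-203)**2) = sqrt(-9928 + 2*41209) = sqrt(-9928 + 82418) = sqrt(72490)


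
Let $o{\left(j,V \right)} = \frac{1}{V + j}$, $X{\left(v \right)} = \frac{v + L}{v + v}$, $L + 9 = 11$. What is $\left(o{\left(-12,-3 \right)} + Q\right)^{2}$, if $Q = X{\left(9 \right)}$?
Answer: $\frac{2401}{8100} \approx 0.29642$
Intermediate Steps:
$L = 2$ ($L = -9 + 11 = 2$)
$X{\left(v \right)} = \frac{2 + v}{2 v}$ ($X{\left(v \right)} = \frac{v + 2}{v + v} = \frac{2 + v}{2 v}$)
$Q = \frac{11}{18}$ ($Q = \frac{2 + 9}{2 \cdot 9} = \frac{1}{2} \cdot \frac{1}{9} \cdot 11 = \frac{11}{18} \approx 0.61111$)
$\left(o{\left(-12,-3 \right)} + Q\right)^{2} = \left(\frac{1}{-3 - 12} + \frac{11}{18}\right)^{2} = \left(\frac{1}{-15} + \frac{11}{18}\right)^{2} = \left(- \frac{1}{15} + \frac{11}{18}\right)^{2} = \left(\frac{49}{90}\right)^{2} = \frac{2401}{8100}$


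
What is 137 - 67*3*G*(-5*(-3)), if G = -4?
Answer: 12197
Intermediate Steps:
137 - 67*3*G*(-5*(-3)) = 137 - 67*3*(-4)*(-5*(-3)) = 137 - (-804)*15 = 137 - 67*(-180) = 137 + 12060 = 12197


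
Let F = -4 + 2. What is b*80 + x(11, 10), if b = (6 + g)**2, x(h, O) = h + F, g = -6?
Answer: 9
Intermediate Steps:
F = -2
x(h, O) = -2 + h (x(h, O) = h - 2 = -2 + h)
b = 0 (b = (6 - 6)**2 = 0**2 = 0)
b*80 + x(11, 10) = 0*80 + (-2 + 11) = 0 + 9 = 9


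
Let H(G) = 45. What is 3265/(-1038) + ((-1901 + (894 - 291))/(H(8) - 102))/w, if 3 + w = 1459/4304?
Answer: -881149229/75292022 ≈ -11.703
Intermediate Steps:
w = -11453/4304 (w = -3 + 1459/4304 = -11453/4304 ≈ -2.6610)
3265/(-1038) + ((-1901 + (894 - 291))/(H(8) - 102))/w = 3265/(-1038) + ((-1901 + (894 - 291))/(45 - 102))/(-11453/4304) = 3265*(-1/1038) + ((-1901 + 603)/(-57))*(-4304/11453) = -3265/1038 - 1298*(-1/57)*(-4304/11453) = -3265/1038 + (1298/57)*(-4304/11453) = -3265/1038 - 5586592/652821 = -881149229/75292022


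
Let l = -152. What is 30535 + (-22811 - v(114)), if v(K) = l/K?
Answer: 23176/3 ≈ 7725.3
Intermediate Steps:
v(K) = -152/K
30535 + (-22811 - v(114)) = 30535 + (-22811 - (-152)/114) = 30535 + (-22811 - 1*(-4/3)) = 30535 + (-22811 + 4/3) = 30535 - 68429/3 = 23176/3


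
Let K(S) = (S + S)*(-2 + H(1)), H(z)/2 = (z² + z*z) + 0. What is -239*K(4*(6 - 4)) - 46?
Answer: -7694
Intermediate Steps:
H(z) = 4*z² (H(z) = 2*((z² + z*z) + 0) = 2*((z² + z²) + 0) = 2*(2*z² + 0) = 2*(2*z²) = 4*z²)
K(S) = 4*S (K(S) = (S + S)*(-2 + 4*1²) = (2*S)*(-2 + 4*1) = (2*S)*(-2 + 4) = (2*S)*2 = 4*S)
-239*K(4*(6 - 4)) - 46 = -956*4*(6 - 4) - 46 = -956*4*2 - 46 = -956*8 - 46 = -239*32 - 46 = -7648 - 46 = -7694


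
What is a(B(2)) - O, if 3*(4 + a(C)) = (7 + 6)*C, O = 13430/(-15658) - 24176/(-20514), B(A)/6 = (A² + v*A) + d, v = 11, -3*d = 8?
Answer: 16123203137/26767351 ≈ 602.35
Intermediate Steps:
d = -8/3 (d = -⅓*8 = -8/3 ≈ -2.6667)
B(A) = -16 + 6*A² + 66*A (B(A) = 6*((A² + 11*A) - 8/3) = 6*(-8/3 + A² + 11*A) = -16 + 6*A² + 66*A)
O = 25761197/80302053 (O = 13430*(-1/15658) - 24176*(-1/20514) = -6715/7829 + 12088/10257 = 25761197/80302053 ≈ 0.32080)
a(C) = -4 + 13*C/3 (a(C) = -4 + ((7 + 6)*C)/3 = -4 + (13*C)/3 = -4 + 13*C/3)
a(B(2)) - O = (-4 + 13*(-16 + 6*2² + 66*2)/3) - 1*25761197/80302053 = (-4 + 13*(-16 + 6*4 + 132)/3) - 25761197/80302053 = (-4 + 13*(-16 + 24 + 132)/3) - 25761197/80302053 = (-4 + (13/3)*140) - 25761197/80302053 = (-4 + 1820/3) - 25761197/80302053 = 1808/3 - 25761197/80302053 = 16123203137/26767351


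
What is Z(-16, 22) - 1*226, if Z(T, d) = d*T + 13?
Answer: -565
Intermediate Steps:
Z(T, d) = 13 + T*d (Z(T, d) = T*d + 13 = 13 + T*d)
Z(-16, 22) - 1*226 = (13 - 16*22) - 1*226 = (13 - 352) - 226 = -339 - 226 = -565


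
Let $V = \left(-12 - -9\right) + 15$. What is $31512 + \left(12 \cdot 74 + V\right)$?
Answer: $32412$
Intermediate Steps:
$V = 12$ ($V = \left(-12 + 9\right) + 15 = -3 + 15 = 12$)
$31512 + \left(12 \cdot 74 + V\right) = 31512 + \left(12 \cdot 74 + 12\right) = 31512 + \left(888 + 12\right) = 31512 + 900 = 32412$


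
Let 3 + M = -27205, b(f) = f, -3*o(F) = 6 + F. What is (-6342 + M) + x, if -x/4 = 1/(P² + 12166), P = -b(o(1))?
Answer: -3675167686/109543 ≈ -33550.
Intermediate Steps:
o(F) = -2 - F/3 (o(F) = -(6 + F)/3 = -2 - F/3)
P = 7/3 (P = -(-2 - ⅓*1) = -(-2 - ⅓) = -1*(-7/3) = 7/3 ≈ 2.3333)
x = -36/109543 (x = -4/((7/3)² + 12166) = -4/(49/9 + 12166) = -4/109543/9 = -4*9/109543 = -36/109543 ≈ -0.00032864)
M = -27208 (M = -3 - 27205 = -27208)
(-6342 + M) + x = (-6342 - 27208) - 36/109543 = -33550 - 36/109543 = -3675167686/109543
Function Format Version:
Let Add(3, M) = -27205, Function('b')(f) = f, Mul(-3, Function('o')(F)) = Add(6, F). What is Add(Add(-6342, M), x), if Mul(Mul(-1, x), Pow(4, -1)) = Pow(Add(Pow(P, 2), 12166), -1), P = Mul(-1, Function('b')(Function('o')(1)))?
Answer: Rational(-3675167686, 109543) ≈ -33550.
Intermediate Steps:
Function('o')(F) = Add(-2, Mul(Rational(-1, 3), F)) (Function('o')(F) = Mul(Rational(-1, 3), Add(6, F)) = Add(-2, Mul(Rational(-1, 3), F)))
P = Rational(7, 3) (P = Mul(-1, Add(-2, Mul(Rational(-1, 3), 1))) = Mul(-1, Add(-2, Rational(-1, 3))) = Mul(-1, Rational(-7, 3)) = Rational(7, 3) ≈ 2.3333)
x = Rational(-36, 109543) (x = Mul(-4, Pow(Add(Pow(Rational(7, 3), 2), 12166), -1)) = Mul(-4, Pow(Add(Rational(49, 9), 12166), -1)) = Mul(-4, Pow(Rational(109543, 9), -1)) = Mul(-4, Rational(9, 109543)) = Rational(-36, 109543) ≈ -0.00032864)
M = -27208 (M = Add(-3, -27205) = -27208)
Add(Add(-6342, M), x) = Add(Add(-6342, -27208), Rational(-36, 109543)) = Add(-33550, Rational(-36, 109543)) = Rational(-3675167686, 109543)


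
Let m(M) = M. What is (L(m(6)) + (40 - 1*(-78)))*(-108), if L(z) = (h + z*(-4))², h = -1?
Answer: -80244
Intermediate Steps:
L(z) = (-1 - 4*z)² (L(z) = (-1 + z*(-4))² = (-1 - 4*z)²)
(L(m(6)) + (40 - 1*(-78)))*(-108) = ((1 + 4*6)² + (40 - 1*(-78)))*(-108) = ((1 + 24)² + (40 + 78))*(-108) = (25² + 118)*(-108) = (625 + 118)*(-108) = 743*(-108) = -80244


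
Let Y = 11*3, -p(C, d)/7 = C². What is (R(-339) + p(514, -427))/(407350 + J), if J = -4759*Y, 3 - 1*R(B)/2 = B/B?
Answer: -1849368/250303 ≈ -7.3885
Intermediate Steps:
R(B) = 4 (R(B) = 6 - 2*B/B = 6 - 2*1 = 6 - 2 = 4)
p(C, d) = -7*C²
Y = 33
J = -157047 (J = -4759*33 = -157047)
(R(-339) + p(514, -427))/(407350 + J) = (4 - 7*514²)/(407350 - 157047) = (4 - 7*264196)/250303 = (4 - 1849372)*(1/250303) = -1849368*1/250303 = -1849368/250303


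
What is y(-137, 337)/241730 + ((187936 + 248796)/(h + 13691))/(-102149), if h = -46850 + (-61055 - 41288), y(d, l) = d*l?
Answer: -319468869516751/1672940061395270 ≈ -0.19096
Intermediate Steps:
h = -149193 (h = -46850 - 102343 = -149193)
y(-137, 337)/241730 + ((187936 + 248796)/(h + 13691))/(-102149) = -137*337/241730 + ((187936 + 248796)/(-149193 + 13691))/(-102149) = -46169*1/241730 + (436732/(-135502))*(-1/102149) = -46169/241730 + (436732*(-1/135502))*(-1/102149) = -46169/241730 - 218366/67751*(-1/102149) = -46169/241730 + 218366/6920696899 = -319468869516751/1672940061395270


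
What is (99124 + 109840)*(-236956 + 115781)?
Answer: -25321212700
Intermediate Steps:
(99124 + 109840)*(-236956 + 115781) = 208964*(-121175) = -25321212700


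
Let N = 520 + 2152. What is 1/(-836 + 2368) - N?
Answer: -4093503/1532 ≈ -2672.0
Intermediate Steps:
N = 2672
1/(-836 + 2368) - N = 1/(-836 + 2368) - 1*2672 = 1/1532 - 2672 = -4093503/1532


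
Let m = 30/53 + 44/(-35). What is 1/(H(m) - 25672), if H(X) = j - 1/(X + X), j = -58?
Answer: -2564/65969865 ≈ -3.8866e-5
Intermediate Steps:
m = -1282/1855 (m = 30*(1/53) + 44*(-1/35) = 30/53 - 44/35 = -1282/1855 ≈ -0.69110)
H(X) = -58 - 1/(2*X) (H(X) = -58 - 1/(X + X) = -58 - 1/(2*X))
1/(H(m) - 25672) = 1/((-58 - 1/(2*(-1282/1855))) - 25672) = 1/((-58 - ½*(-1855/1282)) - 25672) = 1/((-58 + 1855/2564) - 25672) = 1/(-146857/2564 - 25672) = 1/(-65969865/2564) = -2564/65969865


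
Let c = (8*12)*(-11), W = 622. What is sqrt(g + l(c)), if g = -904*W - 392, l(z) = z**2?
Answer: 6*sqrt(15346) ≈ 743.27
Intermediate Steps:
c = -1056 (c = 96*(-11) = -1056)
g = -562680 (g = -904*622 - 392 = -562288 - 392 = -562680)
sqrt(g + l(c)) = sqrt(-562680 + (-1056)**2) = sqrt(-562680 + 1115136) = sqrt(552456) = 6*sqrt(15346)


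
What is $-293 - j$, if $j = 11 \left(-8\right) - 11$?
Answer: $-194$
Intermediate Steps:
$j = -99$ ($j = -88 - 11 = -99$)
$-293 - j = -293 - -99 = -293 + 99 = -194$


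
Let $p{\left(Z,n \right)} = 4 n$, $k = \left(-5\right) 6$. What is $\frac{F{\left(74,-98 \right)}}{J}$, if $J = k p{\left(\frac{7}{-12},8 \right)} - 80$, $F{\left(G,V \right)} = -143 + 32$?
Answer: $\frac{111}{1040} \approx 0.10673$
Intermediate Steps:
$F{\left(G,V \right)} = -111$
$k = -30$
$J = -1040$ ($J = - 30 \cdot 4 \cdot 8 - 80 = \left(-30\right) 32 - 80 = -960 - 80 = -1040$)
$\frac{F{\left(74,-98 \right)}}{J} = - \frac{111}{-1040} = \left(-111\right) \left(- \frac{1}{1040}\right) = \frac{111}{1040}$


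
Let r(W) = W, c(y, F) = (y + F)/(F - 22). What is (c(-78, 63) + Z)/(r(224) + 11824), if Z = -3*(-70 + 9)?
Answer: 156/10291 ≈ 0.015159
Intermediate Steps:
c(y, F) = (F + y)/(-22 + F)
Z = 183 (Z = -3*(-61) = 183)
(c(-78, 63) + Z)/(r(224) + 11824) = ((63 - 78)/(-22 + 63) + 183)/(224 + 11824) = (-15/41 + 183)/12048 = ((1/41)*(-15) + 183)*(1/12048) = (-15/41 + 183)*(1/12048) = (7488/41)*(1/12048) = 156/10291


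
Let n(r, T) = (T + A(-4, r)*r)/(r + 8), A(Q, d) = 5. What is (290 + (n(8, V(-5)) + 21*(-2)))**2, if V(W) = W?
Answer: 16024009/256 ≈ 62594.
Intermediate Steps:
n(r, T) = (T + 5*r)/(8 + r) (n(r, T) = (T + 5*r)/(r + 8) = (T + 5*r)/(8 + r))
(290 + (n(8, V(-5)) + 21*(-2)))**2 = (290 + ((-5 + 5*8)/(8 + 8) + 21*(-2)))**2 = (290 + ((-5 + 40)/16 - 42))**2 = (290 + ((1/16)*35 - 42))**2 = (290 + (35/16 - 42))**2 = (290 - 637/16)**2 = (4003/16)**2 = 16024009/256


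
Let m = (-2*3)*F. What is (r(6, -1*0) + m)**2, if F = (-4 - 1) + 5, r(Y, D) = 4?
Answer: 16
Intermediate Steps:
F = 0 (F = -5 + 5 = 0)
m = 0 (m = -2*3*0 = -6*0 = 0)
(r(6, -1*0) + m)**2 = (4 + 0)**2 = 4**2 = 16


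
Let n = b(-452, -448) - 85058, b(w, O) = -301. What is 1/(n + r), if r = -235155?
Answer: -1/320514 ≈ -3.1200e-6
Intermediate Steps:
n = -85359 (n = -301 - 85058 = -85359)
1/(n + r) = 1/(-85359 - 235155) = 1/(-320514) = -1/320514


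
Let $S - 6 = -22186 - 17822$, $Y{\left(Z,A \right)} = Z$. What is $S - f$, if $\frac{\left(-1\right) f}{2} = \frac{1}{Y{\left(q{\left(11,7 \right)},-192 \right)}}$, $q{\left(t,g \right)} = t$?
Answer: $- \frac{440020}{11} \approx -40002.0$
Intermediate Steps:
$f = - \frac{2}{11} \approx -0.18182$
$S = -40002$ ($S = 6 - 40008 = -40002$)
$S - f = -40002 - - \frac{2}{11} = -40002 + \frac{2}{11} = - \frac{440020}{11}$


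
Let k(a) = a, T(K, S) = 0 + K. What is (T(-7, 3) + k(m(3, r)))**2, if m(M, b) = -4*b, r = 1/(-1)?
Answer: 9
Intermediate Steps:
T(K, S) = K
r = -1 (r = 1*(-1) = -1)
(T(-7, 3) + k(m(3, r)))**2 = (-7 - 4*(-1))**2 = (-7 + 4)**2 = (-3)**2 = 9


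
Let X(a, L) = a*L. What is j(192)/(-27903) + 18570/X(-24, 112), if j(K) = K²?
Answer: -34291619/4166848 ≈ -8.2296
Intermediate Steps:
X(a, L) = L*a
j(192)/(-27903) + 18570/X(-24, 112) = 192²/(-27903) + 18570/((112*(-24))) = 36864*(-1/27903) + 18570/(-2688) = -12288/9301 + 18570*(-1/2688) = -12288/9301 - 3095/448 = -34291619/4166848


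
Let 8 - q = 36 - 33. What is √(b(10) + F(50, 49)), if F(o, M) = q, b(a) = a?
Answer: √15 ≈ 3.8730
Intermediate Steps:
q = 5 (q = 8 - (36 - 33) = 8 - 1*3 = 8 - 3 = 5)
F(o, M) = 5
√(b(10) + F(50, 49)) = √(10 + 5) = √15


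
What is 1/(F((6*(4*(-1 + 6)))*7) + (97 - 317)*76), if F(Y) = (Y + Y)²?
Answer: 1/2805680 ≈ 3.5642e-7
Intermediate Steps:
F(Y) = 4*Y² (F(Y) = (2*Y)² = 4*Y²)
1/(F((6*(4*(-1 + 6)))*7) + (97 - 317)*76) = 1/(4*((6*(4*(-1 + 6)))*7)² + (97 - 317)*76) = 1/(4*((6*(4*5))*7)² - 220*76) = 1/(4*((6*20)*7)² - 16720) = 1/(4*(120*7)² - 16720) = 1/(4*840² - 16720) = 1/(4*705600 - 16720) = 1/(2822400 - 16720) = 1/2805680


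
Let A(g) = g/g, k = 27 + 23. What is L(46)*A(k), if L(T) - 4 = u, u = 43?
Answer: 47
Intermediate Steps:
k = 50
A(g) = 1
L(T) = 47 (L(T) = 4 + 43 = 47)
L(46)*A(k) = 47*1 = 47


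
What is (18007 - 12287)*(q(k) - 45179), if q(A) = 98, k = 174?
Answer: -257863320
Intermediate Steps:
(18007 - 12287)*(q(k) - 45179) = (18007 - 12287)*(98 - 45179) = 5720*(-45081) = -257863320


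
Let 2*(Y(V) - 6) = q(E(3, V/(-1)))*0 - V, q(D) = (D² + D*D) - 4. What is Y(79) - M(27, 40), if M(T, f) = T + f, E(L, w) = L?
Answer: -201/2 ≈ -100.50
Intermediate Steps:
q(D) = -4 + 2*D² (q(D) = (D² + D²) - 4 = 2*D² - 4 = -4 + 2*D²)
Y(V) = 6 - V/2 (Y(V) = 6 + ((-4 + 2*3²)*0 - V)/2 = 6 + ((-4 + 2*9)*0 - V)/2 = 6 + ((-4 + 18)*0 - V)/2 = 6 + (14*0 - V)/2 = 6 + (0 - V)/2 = 6 + (-V)/2 = 6 - V/2)
Y(79) - M(27, 40) = (6 - ½*79) - (27 + 40) = (6 - 79/2) - 1*67 = -67/2 - 67 = -201/2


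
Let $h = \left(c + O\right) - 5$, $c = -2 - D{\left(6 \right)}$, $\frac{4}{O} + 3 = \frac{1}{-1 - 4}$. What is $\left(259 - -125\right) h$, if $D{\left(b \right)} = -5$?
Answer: $-1248$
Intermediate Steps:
$O = - \frac{5}{4}$ ($O = \frac{4}{-3 + \frac{1}{-1 - 4}} = \frac{4}{-3 + \frac{1}{-5}} = \frac{4}{-3 - \frac{1}{5}} = \frac{4}{- \frac{16}{5}} = 4 \left(- \frac{5}{16}\right) = - \frac{5}{4} \approx -1.25$)
$c = 3$ ($c = -2 - -5 = -2 + 5 = 3$)
$h = - \frac{13}{4}$ ($h = \left(3 - \frac{5}{4}\right) - 5 = \frac{7}{4} - 5 = - \frac{13}{4} \approx -3.25$)
$\left(259 - -125\right) h = \left(259 - -125\right) \left(- \frac{13}{4}\right) = \left(259 + 125\right) \left(- \frac{13}{4}\right) = 384 \left(- \frac{13}{4}\right) = -1248$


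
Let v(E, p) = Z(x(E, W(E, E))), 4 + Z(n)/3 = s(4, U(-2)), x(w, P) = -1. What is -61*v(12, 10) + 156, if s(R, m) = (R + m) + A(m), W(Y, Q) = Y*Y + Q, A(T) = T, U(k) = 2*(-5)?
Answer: 3816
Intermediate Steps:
U(k) = -10
W(Y, Q) = Q + Y**2 (W(Y, Q) = Y**2 + Q = Q + Y**2)
s(R, m) = R + 2*m (s(R, m) = (R + m) + m = R + 2*m)
Z(n) = -60 (Z(n) = -12 + 3*(4 + 2*(-10)) = -12 + 3*(4 - 20) = -12 + 3*(-16) = -12 - 48 = -60)
v(E, p) = -60
-61*v(12, 10) + 156 = -61*(-60) + 156 = 3660 + 156 = 3816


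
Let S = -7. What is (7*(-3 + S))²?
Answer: 4900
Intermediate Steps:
(7*(-3 + S))² = (7*(-3 - 7))² = (7*(-10))² = (-70)² = 4900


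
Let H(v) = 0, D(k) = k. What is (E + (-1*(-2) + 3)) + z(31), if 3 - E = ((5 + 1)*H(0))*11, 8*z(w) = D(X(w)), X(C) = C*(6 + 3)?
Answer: 343/8 ≈ 42.875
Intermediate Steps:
X(C) = 9*C (X(C) = C*9 = 9*C)
z(w) = 9*w/8 (z(w) = (9*w)/8 = 9*w/8)
E = 3 (E = 3 - (5 + 1)*0*11 = 3 - 6*0*11 = 3 - 0*11 = 3 - 1*0 = 3 + 0 = 3)
(E + (-1*(-2) + 3)) + z(31) = (3 + (-1*(-2) + 3)) + (9/8)*31 = (3 + (2 + 3)) + 279/8 = (3 + 5) + 279/8 = 8 + 279/8 = 343/8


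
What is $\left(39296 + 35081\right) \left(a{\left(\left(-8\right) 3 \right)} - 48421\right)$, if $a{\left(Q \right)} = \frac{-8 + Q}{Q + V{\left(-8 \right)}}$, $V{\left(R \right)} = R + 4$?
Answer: $- \frac{25209266003}{7} \approx -3.6013 \cdot 10^{9}$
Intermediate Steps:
$V{\left(R \right)} = 4 + R$
$a{\left(Q \right)} = \frac{-8 + Q}{-4 + Q}$ ($a{\left(Q \right)} = \frac{-8 + Q}{Q + \left(4 - 8\right)} = \frac{-8 + Q}{Q - 4} = \frac{-8 + Q}{-4 + Q}$)
$\left(39296 + 35081\right) \left(a{\left(\left(-8\right) 3 \right)} - 48421\right) = \left(39296 + 35081\right) \left(\frac{-8 - 24}{-4 - 24} - 48421\right) = 74377 \left(\frac{-8 - 24}{-4 - 24} - 48421\right) = 74377 \left(\frac{1}{-28} \left(-32\right) - 48421\right) = 74377 \left(\left(- \frac{1}{28}\right) \left(-32\right) - 48421\right) = 74377 \left(\frac{8}{7} - 48421\right) = 74377 \left(- \frac{338939}{7}\right) = - \frac{25209266003}{7}$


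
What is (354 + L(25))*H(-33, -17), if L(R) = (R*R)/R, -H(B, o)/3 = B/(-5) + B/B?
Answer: -43206/5 ≈ -8641.2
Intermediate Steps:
H(B, o) = -3 + 3*B/5 (H(B, o) = -3*(B/(-5) + B/B) = -3*(B*(-⅕) + 1) = -3*(-B/5 + 1) = -3*(1 - B/5) = -3 + 3*B/5)
L(R) = R (L(R) = R²/R = R)
(354 + L(25))*H(-33, -17) = (354 + 25)*(-3 + (⅗)*(-33)) = 379*(-3 - 99/5) = 379*(-114/5) = -43206/5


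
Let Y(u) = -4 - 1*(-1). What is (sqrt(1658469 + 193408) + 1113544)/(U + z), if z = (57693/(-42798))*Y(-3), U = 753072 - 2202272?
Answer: -15885818704/20674229507 - 14266*sqrt(1851877)/20674229507 ≈ -0.76933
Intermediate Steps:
Y(u) = -3 (Y(u) = -4 + 1 = -3)
U = -1449200
z = 57693/14266 (z = (57693/(-42798))*(-3) = (57693*(-1/42798))*(-3) = -19231/14266*(-3) = 57693/14266 ≈ 4.0441)
(sqrt(1658469 + 193408) + 1113544)/(U + z) = (sqrt(1658469 + 193408) + 1113544)/(-1449200 + 57693/14266) = (sqrt(1851877) + 1113544)/(-20674229507/14266) = (1113544 + sqrt(1851877))*(-14266/20674229507) = -15885818704/20674229507 - 14266*sqrt(1851877)/20674229507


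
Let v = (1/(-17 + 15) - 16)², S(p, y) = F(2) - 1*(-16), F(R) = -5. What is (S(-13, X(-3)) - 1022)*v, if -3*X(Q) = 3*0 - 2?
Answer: -1100979/4 ≈ -2.7525e+5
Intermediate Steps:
X(Q) = ⅔ (X(Q) = -(3*0 - 2)/3 = -(0 - 2)/3 = -⅓*(-2) = ⅔)
S(p, y) = 11 (S(p, y) = -5 - 1*(-16) = -5 + 16 = 11)
v = 1089/4 (v = (1/(-2) - 16)² = (-½ - 16)² = (-33/2)² = 1089/4 ≈ 272.25)
(S(-13, X(-3)) - 1022)*v = (11 - 1022)*(1089/4) = -1011*1089/4 = -1100979/4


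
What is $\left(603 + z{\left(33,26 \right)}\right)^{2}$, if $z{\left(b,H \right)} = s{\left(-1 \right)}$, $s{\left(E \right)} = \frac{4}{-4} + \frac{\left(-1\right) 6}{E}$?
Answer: $369664$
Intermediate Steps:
$s{\left(E \right)} = -1 - \frac{6}{E}$ ($s{\left(E \right)} = 4 \left(- \frac{1}{4}\right) - \frac{6}{E} = -1 - \frac{6}{E}$)
$z{\left(b,H \right)} = 5$ ($z{\left(b,H \right)} = \frac{-6 - -1}{-1} = - (-6 + 1) = \left(-1\right) \left(-5\right) = 5$)
$\left(603 + z{\left(33,26 \right)}\right)^{2} = \left(603 + 5\right)^{2} = 608^{2} = 369664$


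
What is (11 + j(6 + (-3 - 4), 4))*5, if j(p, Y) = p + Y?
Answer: 70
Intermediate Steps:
j(p, Y) = Y + p
(11 + j(6 + (-3 - 4), 4))*5 = (11 + (4 + (6 + (-3 - 4))))*5 = (11 + (4 + (6 - 7)))*5 = (11 + (4 - 1))*5 = (11 + 3)*5 = 14*5 = 70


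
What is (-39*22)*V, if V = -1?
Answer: 858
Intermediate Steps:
(-39*22)*V = -39*22*(-1) = -858*(-1) = 858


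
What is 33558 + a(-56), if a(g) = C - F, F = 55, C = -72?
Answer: 33431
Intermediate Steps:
a(g) = -127 (a(g) = -72 - 1*55 = -72 - 55 = -127)
33558 + a(-56) = 33558 - 127 = 33431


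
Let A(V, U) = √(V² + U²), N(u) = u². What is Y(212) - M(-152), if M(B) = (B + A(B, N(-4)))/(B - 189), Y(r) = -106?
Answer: -36298/341 + 8*√365/341 ≈ -106.00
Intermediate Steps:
A(V, U) = √(U² + V²)
M(B) = (B + √(256 + B²))/(-189 + B) (M(B) = (B + √(((-4)²)² + B²))/(B - 189) = (B + √(16² + B²))/(-189 + B) = (B + √(256 + B²))/(-189 + B))
Y(212) - M(-152) = -106 - (-152 + √(256 + (-152)²))/(-189 - 152) = -106 - (-152 + √(256 + 23104))/(-341) = -106 - (-1)*(-152 + √23360)/341 = -106 - (-1)*(-152 + 8*√365)/341 = -106 - (152/341 - 8*√365/341) = -106 + (-152/341 + 8*√365/341) = -36298/341 + 8*√365/341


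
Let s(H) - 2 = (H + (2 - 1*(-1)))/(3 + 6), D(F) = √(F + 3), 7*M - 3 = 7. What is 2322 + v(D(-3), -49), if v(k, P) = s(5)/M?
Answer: 104581/45 ≈ 2324.0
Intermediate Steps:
M = 10/7 (M = 3/7 + (⅐)*7 = 3/7 + 1 = 10/7 ≈ 1.4286)
D(F) = √(3 + F)
s(H) = 7/3 + H/9 (s(H) = 2 + (H + (2 - 1*(-1)))/(3 + 6) = 2 + (H + (2 + 1))/9 = 2 + (H + 3)*(⅑) = 2 + (3 + H)*(⅑) = 2 + (⅓ + H/9) = 7/3 + H/9)
v(k, P) = 91/45 (v(k, P) = (7/3 + (⅑)*5)/(10/7) = (7/3 + 5/9)*(7/10) = (26/9)*(7/10) = 91/45)
2322 + v(D(-3), -49) = 2322 + 91/45 = 104581/45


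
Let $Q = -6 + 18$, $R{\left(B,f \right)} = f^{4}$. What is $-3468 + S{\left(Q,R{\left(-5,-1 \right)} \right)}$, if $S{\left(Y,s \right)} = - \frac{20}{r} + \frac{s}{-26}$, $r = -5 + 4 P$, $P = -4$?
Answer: $- \frac{1893029}{546} \approx -3467.1$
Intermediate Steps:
$r = -21$ ($r = -5 + 4 \left(-4\right) = -5 - 16 = -21$)
$Q = 12$
$S{\left(Y,s \right)} = \frac{20}{21} - \frac{s}{26}$ ($S{\left(Y,s \right)} = - \frac{20}{-21} + \frac{s}{-26} = \left(-20\right) \left(- \frac{1}{21}\right) + s \left(- \frac{1}{26}\right) = \frac{20}{21} - \frac{s}{26}$)
$-3468 + S{\left(Q,R{\left(-5,-1 \right)} \right)} = -3468 + \left(\frac{20}{21} - \frac{\left(-1\right)^{4}}{26}\right) = -3468 + \left(\frac{20}{21} - \frac{1}{26}\right) = -3468 + \frac{499}{546} = - \frac{1893029}{546}$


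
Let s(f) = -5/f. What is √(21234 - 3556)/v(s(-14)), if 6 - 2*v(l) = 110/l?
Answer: -√17678/151 ≈ -0.88052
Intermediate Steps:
v(l) = 3 - 55/l
√(21234 - 3556)/v(s(-14)) = √(21234 - 3556)/(3 - 55/((-5/(-14)))) = √17678/(3 - 55/((-5*(-1/14)))) = √17678/(3 - 55/5/14) = √17678/(3 - 55*14/5) = √17678/(3 - 154) = √17678/(-151) = √17678*(-1/151) = -√17678/151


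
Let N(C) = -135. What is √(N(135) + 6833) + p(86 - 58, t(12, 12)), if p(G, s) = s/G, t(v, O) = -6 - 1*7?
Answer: -13/28 + √6698 ≈ 81.377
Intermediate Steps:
t(v, O) = -13 (t(v, O) = -6 - 7 = -13)
√(N(135) + 6833) + p(86 - 58, t(12, 12)) = √(-135 + 6833) - 13/(86 - 58) = √6698 - 13/28 = -13/28 + √6698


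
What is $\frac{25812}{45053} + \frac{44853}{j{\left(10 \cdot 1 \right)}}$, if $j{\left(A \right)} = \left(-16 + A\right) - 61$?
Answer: $- \frac{2019032805}{3018551} \approx -668.88$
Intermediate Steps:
$j{\left(A \right)} = -77 + A$
$\frac{25812}{45053} + \frac{44853}{j{\left(10 \cdot 1 \right)}} = \frac{25812}{45053} + \frac{44853}{-77 + 10 \cdot 1} = 25812 \cdot \frac{1}{45053} + \frac{44853}{-77 + 10} = \frac{25812}{45053} + \frac{44853}{-67} = \frac{25812}{45053} + 44853 \left(- \frac{1}{67}\right) = \frac{25812}{45053} - \frac{44853}{67} = - \frac{2019032805}{3018551}$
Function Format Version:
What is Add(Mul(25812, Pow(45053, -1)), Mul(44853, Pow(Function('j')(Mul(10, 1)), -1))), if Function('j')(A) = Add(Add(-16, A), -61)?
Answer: Rational(-2019032805, 3018551) ≈ -668.88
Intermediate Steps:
Function('j')(A) = Add(-77, A)
Add(Mul(25812, Pow(45053, -1)), Mul(44853, Pow(Function('j')(Mul(10, 1)), -1))) = Add(Mul(25812, Pow(45053, -1)), Mul(44853, Pow(Add(-77, Mul(10, 1)), -1))) = Add(Mul(25812, Rational(1, 45053)), Mul(44853, Pow(Add(-77, 10), -1))) = Add(Rational(25812, 45053), Mul(44853, Pow(-67, -1))) = Add(Rational(25812, 45053), Mul(44853, Rational(-1, 67))) = Add(Rational(25812, 45053), Rational(-44853, 67)) = Rational(-2019032805, 3018551)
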